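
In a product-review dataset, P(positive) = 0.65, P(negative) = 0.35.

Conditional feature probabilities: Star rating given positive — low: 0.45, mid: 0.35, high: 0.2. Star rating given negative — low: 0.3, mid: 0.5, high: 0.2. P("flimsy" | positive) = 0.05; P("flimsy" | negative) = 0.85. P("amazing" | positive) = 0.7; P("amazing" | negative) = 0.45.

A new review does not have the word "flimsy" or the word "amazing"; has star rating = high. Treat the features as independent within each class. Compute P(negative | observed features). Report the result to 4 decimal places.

0.1349

positive: 0.65 × 0.2 × (1−0.05) × (1−0.7) = 0.03705
negative: 0.35 × 0.2 × (1−0.85) × (1−0.45) = 0.005775
P(negative | x) = 0.005775 / 0.042825 ≈ 0.1349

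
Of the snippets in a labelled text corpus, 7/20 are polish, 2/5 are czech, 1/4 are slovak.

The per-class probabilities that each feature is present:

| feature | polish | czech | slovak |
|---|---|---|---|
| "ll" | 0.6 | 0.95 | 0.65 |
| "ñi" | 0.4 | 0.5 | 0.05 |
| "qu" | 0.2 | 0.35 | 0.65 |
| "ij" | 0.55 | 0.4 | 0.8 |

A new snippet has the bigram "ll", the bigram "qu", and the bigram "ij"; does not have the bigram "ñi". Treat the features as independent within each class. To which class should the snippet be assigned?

slovak

polish: 0.35 × 0.6 × (1−0.4) × 0.2 × 0.55 = 0.01386
czech: 0.4 × 0.95 × (1−0.5) × 0.35 × 0.4 = 0.0266
slovak: 0.25 × 0.65 × (1−0.05) × 0.65 × 0.8 = 0.080275
Highest score → slovak.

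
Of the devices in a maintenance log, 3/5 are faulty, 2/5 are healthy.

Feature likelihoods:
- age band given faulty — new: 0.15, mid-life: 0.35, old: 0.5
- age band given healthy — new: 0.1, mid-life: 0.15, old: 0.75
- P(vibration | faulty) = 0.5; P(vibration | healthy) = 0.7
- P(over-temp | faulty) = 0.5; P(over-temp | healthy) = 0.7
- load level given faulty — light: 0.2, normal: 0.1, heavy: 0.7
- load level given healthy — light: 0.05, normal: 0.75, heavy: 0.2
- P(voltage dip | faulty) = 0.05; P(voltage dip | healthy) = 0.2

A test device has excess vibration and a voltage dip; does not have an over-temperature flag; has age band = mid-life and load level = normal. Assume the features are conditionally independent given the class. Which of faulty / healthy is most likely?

healthy

faulty: 0.6 × 0.35 × 0.5 × (1−0.5) × 0.1 × 0.05 = 0.0002625
healthy: 0.4 × 0.15 × 0.7 × (1−0.7) × 0.75 × 0.2 = 0.00189
Highest score → healthy.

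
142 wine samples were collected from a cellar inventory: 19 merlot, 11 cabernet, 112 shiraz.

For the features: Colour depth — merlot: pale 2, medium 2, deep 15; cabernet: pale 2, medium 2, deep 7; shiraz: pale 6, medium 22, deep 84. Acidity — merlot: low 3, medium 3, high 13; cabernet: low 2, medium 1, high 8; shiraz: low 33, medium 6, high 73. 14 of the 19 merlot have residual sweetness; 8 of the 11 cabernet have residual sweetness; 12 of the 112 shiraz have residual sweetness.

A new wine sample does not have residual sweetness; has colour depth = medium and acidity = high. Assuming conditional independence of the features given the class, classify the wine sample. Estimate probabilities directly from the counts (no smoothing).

shiraz

merlot: (19/142) × (2/19) × (13/19) × (5/19) ≈ 0.00253599
cabernet: (11/142) × (2/11) × (8/11) × (3/11) ≈ 0.00279362
shiraz: (112/142) × (22/112) × (73/112) × (100/112) ≈ 0.0901615
Highest score → shiraz.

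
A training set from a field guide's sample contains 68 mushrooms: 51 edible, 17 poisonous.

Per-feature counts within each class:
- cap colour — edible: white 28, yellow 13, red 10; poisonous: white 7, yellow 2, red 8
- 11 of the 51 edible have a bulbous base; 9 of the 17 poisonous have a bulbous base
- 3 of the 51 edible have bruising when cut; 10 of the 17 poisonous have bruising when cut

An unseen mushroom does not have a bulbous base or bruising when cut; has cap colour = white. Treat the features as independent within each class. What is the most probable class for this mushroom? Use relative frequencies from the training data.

edible: (51/68) × (28/51) × (40/51) × (48/51) ≈ 0.303955
poisonous: (17/68) × (7/17) × (8/17) × (7/17) ≈ 0.0199471
Highest score → edible.

edible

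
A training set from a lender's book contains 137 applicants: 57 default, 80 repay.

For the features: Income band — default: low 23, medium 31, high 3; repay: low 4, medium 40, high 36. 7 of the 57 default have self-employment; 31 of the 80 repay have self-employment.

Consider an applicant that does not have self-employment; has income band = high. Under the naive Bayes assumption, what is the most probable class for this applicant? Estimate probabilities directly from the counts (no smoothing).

default: (57/137) × (3/57) × (50/57) ≈ 0.0192086
repay: (80/137) × (36/80) × (49/80) ≈ 0.160949
Highest score → repay.

repay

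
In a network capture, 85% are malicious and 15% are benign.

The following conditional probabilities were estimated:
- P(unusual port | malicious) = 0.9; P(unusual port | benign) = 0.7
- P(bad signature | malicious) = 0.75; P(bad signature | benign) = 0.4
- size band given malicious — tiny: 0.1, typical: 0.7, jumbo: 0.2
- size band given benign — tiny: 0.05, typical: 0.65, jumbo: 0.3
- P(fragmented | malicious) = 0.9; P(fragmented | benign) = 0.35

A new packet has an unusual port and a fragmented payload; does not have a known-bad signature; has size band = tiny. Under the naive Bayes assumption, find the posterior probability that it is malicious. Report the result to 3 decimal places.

malicious: 0.85 × 0.9 × (1−0.75) × 0.1 × 0.9 = 0.0172125
benign: 0.15 × 0.7 × (1−0.4) × 0.05 × 0.35 = 0.0011025
P(malicious | x) = 0.0172125 / 0.018315 ≈ 0.940

0.940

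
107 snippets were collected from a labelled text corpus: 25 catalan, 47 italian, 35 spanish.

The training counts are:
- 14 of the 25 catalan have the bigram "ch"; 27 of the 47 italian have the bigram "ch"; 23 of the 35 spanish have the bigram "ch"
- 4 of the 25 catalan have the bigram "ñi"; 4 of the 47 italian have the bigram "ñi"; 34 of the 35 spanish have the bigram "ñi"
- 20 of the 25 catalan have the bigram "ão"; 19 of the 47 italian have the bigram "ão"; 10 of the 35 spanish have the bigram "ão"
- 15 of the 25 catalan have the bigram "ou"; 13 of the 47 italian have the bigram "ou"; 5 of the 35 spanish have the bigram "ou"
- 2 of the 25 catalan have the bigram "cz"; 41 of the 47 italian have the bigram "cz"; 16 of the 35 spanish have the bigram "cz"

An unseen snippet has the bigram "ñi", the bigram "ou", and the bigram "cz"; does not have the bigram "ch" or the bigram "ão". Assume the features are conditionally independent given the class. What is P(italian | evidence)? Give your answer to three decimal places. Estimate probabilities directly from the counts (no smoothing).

catalan: (25/107) × (11/25) × (4/25) × (5/25) × (15/25) × (2/25) ≈ 0.000157907
italian: (47/107) × (20/47) × (4/47) × (28/47) × (13/47) × (41/47) ≈ 0.00228665
spanish: (35/107) × (12/35) × (34/35) × (25/35) × (5/35) × (16/35) ≈ 0.00508199
P(italian | x) = 0.00228665 / 0.007526547 ≈ 0.304

0.304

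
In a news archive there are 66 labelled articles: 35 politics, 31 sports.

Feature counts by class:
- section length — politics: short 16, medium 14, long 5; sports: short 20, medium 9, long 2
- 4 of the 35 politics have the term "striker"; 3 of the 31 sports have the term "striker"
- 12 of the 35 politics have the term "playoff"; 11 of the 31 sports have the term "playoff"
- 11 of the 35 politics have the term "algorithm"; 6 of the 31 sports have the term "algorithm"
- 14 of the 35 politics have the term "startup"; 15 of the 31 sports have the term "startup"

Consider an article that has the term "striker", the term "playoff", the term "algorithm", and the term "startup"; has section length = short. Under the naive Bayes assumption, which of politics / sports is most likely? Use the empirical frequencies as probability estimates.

politics

politics: (35/66) × (16/35) × (4/35) × (12/35) × (11/35) × (14/35) ≈ 0.00119417
sports: (31/66) × (20/31) × (3/31) × (11/31) × (6/31) × (15/31) ≈ 0.000974531
Highest score → politics.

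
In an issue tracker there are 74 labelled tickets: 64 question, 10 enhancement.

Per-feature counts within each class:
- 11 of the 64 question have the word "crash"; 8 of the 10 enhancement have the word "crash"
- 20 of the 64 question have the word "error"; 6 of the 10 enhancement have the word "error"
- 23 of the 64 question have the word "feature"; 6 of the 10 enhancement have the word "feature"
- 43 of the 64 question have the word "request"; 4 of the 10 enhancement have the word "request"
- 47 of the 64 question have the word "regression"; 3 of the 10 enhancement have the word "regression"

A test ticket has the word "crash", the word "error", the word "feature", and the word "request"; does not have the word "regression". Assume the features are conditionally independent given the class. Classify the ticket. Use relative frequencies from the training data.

question: (64/74) × (11/64) × (20/64) × (23/64) × (43/64) × (17/64) ≈ 0.00297931
enhancement: (10/74) × (8/10) × (6/10) × (6/10) × (4/10) × (7/10) ≈ 0.0108973
Highest score → enhancement.

enhancement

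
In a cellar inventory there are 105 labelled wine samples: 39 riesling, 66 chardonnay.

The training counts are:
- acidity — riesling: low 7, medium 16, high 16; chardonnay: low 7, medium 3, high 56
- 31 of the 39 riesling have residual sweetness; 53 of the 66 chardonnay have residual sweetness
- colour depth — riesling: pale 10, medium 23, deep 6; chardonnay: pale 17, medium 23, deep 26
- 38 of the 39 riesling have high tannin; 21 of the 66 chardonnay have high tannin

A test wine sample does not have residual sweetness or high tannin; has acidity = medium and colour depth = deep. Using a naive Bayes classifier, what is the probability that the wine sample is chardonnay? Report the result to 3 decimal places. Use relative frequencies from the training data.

riesling: (39/105) × (16/39) × (8/39) × (6/39) × (1/39) ≈ 0.000123304
chardonnay: (66/105) × (3/66) × (13/66) × (26/66) × (45/66) ≈ 0.00151157
P(chardonnay | x) = 0.00151157 / 0.001634874 ≈ 0.925

0.925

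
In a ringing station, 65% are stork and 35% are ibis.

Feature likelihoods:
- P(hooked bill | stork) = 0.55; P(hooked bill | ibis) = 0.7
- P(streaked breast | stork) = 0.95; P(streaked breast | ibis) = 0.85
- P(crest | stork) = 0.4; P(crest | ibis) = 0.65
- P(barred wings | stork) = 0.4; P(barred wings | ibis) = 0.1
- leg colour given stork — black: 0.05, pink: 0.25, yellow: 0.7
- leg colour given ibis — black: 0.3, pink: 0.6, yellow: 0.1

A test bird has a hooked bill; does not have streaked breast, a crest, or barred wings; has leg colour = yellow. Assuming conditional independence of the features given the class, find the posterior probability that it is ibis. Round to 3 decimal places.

0.204

stork: 0.65 × 0.55 × (1−0.95) × (1−0.4) × (1−0.4) × 0.7 = 0.0045045
ibis: 0.35 × 0.7 × (1−0.85) × (1−0.65) × (1−0.1) × 0.1 = 0.001157625
P(ibis | x) = 0.001157625 / 0.005662125 ≈ 0.204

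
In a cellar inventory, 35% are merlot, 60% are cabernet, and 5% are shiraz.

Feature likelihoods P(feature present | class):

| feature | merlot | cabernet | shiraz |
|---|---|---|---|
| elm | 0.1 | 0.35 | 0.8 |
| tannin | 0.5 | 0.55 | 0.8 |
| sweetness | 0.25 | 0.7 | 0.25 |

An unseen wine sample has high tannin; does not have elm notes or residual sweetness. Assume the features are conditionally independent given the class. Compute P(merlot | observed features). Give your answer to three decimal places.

merlot: 0.35 × (1−0.1) × 0.5 × (1−0.25) = 0.118125
cabernet: 0.6 × (1−0.35) × 0.55 × (1−0.7) = 0.06435
shiraz: 0.05 × (1−0.8) × 0.8 × (1−0.25) = 0.006
P(merlot | x) = 0.118125 / 0.188475 ≈ 0.627

0.627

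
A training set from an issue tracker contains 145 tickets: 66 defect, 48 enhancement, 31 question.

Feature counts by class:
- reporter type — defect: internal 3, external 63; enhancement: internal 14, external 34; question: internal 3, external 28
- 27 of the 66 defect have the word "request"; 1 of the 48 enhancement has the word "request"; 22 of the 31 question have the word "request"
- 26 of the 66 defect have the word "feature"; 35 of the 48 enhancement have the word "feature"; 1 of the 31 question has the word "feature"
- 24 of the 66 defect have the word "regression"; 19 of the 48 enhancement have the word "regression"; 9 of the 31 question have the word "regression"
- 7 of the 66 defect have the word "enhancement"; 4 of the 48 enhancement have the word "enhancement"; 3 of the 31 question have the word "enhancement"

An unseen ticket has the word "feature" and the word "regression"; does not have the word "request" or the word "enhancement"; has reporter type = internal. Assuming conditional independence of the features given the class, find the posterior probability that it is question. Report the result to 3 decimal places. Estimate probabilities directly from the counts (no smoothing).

defect: (66/145) × (3/66) × (39/66) × (26/66) × (24/66) × (59/66) ≈ 0.00156559
enhancement: (48/145) × (14/48) × (47/48) × (35/48) × (19/48) × (44/48) ≈ 0.0250131
question: (31/145) × (3/31) × (9/31) × (1/31) × (9/31) × (28/31) ≈ 0.00005081
P(question | x) = 0.00005081 / 0.0266295 ≈ 0.002

0.002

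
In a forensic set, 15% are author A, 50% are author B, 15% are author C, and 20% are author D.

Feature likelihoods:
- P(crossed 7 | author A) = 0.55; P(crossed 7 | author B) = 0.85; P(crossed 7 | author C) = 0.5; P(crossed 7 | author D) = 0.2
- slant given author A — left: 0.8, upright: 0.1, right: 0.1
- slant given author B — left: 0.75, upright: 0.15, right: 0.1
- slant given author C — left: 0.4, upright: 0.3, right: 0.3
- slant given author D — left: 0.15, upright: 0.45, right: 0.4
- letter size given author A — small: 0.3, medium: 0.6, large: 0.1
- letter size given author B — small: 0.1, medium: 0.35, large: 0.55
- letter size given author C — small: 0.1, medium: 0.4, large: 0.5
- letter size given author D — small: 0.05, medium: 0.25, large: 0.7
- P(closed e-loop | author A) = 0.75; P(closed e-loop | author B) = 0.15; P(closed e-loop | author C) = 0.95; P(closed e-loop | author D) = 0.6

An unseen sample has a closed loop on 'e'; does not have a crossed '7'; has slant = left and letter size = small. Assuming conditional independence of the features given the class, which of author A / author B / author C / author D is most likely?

author A

author A: 0.15 × (1−0.55) × 0.8 × 0.3 × 0.75 = 0.01215
author B: 0.5 × (1−0.85) × 0.75 × 0.1 × 0.15 = 0.00084375
author C: 0.15 × (1−0.5) × 0.4 × 0.1 × 0.95 = 0.00285
author D: 0.2 × (1−0.2) × 0.15 × 0.05 × 0.6 = 0.00072
Highest score → author A.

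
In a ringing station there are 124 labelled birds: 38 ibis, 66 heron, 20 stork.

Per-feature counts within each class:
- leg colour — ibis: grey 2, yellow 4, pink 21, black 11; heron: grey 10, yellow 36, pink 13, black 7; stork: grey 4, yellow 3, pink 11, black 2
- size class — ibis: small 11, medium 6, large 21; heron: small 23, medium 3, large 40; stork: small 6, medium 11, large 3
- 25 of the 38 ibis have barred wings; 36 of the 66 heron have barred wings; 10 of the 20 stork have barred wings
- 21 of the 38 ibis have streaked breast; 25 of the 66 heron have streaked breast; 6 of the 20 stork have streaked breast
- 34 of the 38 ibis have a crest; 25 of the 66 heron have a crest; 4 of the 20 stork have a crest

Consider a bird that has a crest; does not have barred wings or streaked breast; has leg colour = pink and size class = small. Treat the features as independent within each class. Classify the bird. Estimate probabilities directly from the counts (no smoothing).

ibis

ibis: (38/124) × (21/38) × (11/38) × (13/38) × (17/38) × (34/38) ≈ 0.00671316
heron: (66/124) × (13/66) × (23/66) × (30/66) × (41/66) × (25/66) ≈ 0.00390768
stork: (20/124) × (11/20) × (6/20) × (10/20) × (14/20) × (4/20) ≈ 0.0018629
Highest score → ibis.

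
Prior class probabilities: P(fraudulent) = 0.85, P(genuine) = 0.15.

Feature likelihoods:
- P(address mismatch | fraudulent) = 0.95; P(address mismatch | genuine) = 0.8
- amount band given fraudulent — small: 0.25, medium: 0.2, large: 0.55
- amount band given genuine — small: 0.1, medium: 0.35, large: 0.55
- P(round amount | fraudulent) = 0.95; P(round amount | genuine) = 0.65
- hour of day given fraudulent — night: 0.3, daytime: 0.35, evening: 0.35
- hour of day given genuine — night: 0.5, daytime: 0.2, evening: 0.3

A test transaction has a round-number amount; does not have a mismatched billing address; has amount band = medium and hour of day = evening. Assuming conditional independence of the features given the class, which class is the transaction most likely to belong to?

fraudulent: 0.85 × (1−0.95) × 0.2 × 0.95 × 0.35 = 0.00282625
genuine: 0.15 × (1−0.8) × 0.35 × 0.65 × 0.3 = 0.0020475
Highest score → fraudulent.

fraudulent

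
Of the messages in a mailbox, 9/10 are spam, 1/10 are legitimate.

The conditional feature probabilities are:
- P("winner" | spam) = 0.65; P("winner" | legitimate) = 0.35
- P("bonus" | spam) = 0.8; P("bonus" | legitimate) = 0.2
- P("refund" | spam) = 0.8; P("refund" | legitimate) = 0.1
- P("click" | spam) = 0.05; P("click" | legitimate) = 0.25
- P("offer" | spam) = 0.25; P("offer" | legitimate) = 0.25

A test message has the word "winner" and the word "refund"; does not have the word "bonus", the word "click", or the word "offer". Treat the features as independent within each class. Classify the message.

spam

spam: 0.9 × 0.65 × (1−0.8) × 0.8 × (1−0.05) × (1−0.25) = 0.06669
legitimate: 0.1 × 0.35 × (1−0.2) × 0.1 × (1−0.25) × (1−0.25) = 0.001575
Highest score → spam.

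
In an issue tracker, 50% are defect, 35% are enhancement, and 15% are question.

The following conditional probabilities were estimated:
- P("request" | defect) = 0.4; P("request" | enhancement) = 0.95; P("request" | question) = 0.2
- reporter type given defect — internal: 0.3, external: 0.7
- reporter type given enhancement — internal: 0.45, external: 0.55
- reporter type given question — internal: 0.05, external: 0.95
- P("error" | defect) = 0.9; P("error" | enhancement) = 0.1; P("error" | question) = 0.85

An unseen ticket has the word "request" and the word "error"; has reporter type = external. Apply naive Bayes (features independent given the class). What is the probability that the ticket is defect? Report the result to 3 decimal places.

0.748

defect: 0.5 × 0.4 × 0.7 × 0.9 = 0.126
enhancement: 0.35 × 0.95 × 0.55 × 0.1 = 0.0182875
question: 0.15 × 0.2 × 0.95 × 0.85 = 0.024225
P(defect | x) = 0.126 / 0.1685125 ≈ 0.748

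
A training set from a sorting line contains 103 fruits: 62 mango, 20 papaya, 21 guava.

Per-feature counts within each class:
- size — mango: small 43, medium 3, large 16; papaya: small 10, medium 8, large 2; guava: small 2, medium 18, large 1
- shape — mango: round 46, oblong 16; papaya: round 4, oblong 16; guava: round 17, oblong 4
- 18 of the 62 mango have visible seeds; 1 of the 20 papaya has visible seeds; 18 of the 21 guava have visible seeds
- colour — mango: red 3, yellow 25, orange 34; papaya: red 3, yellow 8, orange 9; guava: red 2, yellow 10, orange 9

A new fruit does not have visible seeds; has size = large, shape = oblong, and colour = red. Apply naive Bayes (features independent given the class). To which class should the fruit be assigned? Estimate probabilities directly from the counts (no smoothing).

mango: (62/103) × (16/62) × (16/62) × (44/62) × (3/62) ≈ 0.00137658
papaya: (20/103) × (2/20) × (16/20) × (19/20) × (3/20) ≈ 0.00221359
guava: (21/103) × (1/21) × (4/21) × (3/21) × (2/21) ≈ 0.0000251603
Highest score → papaya.

papaya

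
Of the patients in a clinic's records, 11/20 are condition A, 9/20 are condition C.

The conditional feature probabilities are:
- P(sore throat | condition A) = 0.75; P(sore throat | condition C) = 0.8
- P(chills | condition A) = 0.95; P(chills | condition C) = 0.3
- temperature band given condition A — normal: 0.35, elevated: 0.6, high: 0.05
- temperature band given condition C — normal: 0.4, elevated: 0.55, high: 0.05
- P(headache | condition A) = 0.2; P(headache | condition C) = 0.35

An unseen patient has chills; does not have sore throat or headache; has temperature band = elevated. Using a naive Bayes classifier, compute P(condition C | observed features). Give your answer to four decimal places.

0.1334

condition A: 0.55 × (1−0.75) × 0.95 × 0.6 × (1−0.2) = 0.0627
condition C: 0.45 × (1−0.8) × 0.3 × 0.55 × (1−0.35) = 0.0096525
P(condition C | x) = 0.0096525 / 0.0723525 ≈ 0.1334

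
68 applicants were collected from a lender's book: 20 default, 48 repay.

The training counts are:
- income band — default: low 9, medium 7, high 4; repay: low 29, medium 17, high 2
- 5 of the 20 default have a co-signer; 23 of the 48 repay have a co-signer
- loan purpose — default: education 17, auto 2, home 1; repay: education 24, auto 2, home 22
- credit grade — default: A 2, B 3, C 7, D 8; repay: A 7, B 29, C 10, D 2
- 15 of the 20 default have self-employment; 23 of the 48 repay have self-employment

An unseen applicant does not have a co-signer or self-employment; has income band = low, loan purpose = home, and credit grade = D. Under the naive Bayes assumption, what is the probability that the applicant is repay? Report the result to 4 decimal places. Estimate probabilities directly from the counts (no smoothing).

default: (20/68) × (9/20) × (15/20) × (1/20) × (8/20) × (5/20) ≈ 0.000496324
repay: (48/68) × (29/48) × (25/48) × (22/48) × (2/48) × (25/48) ≈ 0.00220931
P(repay | x) = 0.00220931 / 0.002705634 ≈ 0.8166

0.8166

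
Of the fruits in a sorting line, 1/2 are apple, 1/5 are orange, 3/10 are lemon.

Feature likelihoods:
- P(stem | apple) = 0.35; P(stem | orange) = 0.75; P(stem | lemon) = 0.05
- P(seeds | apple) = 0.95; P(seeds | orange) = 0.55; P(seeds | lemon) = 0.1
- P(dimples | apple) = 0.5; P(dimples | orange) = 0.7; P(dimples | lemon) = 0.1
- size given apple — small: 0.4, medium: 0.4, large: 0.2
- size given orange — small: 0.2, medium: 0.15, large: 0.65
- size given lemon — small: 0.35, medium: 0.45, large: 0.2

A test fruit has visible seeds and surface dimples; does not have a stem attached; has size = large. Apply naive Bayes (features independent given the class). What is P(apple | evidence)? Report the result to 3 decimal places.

apple: 0.5 × (1−0.35) × 0.95 × 0.5 × 0.2 = 0.030875
orange: 0.2 × (1−0.75) × 0.55 × 0.7 × 0.65 = 0.0125125
lemon: 0.3 × (1−0.05) × 0.1 × 0.1 × 0.2 = 0.00057
P(apple | x) = 0.030875 / 0.0439575 ≈ 0.702

0.702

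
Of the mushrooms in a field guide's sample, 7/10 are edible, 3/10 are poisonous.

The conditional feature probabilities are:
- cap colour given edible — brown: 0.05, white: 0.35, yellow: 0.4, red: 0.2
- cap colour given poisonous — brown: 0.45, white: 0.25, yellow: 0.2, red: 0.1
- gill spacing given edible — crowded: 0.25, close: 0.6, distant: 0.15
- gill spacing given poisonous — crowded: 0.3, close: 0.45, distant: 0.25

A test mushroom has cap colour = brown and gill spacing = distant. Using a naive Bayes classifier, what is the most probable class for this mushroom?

poisonous

edible: 0.7 × 0.05 × 0.15 = 0.00525
poisonous: 0.3 × 0.45 × 0.25 = 0.03375
Highest score → poisonous.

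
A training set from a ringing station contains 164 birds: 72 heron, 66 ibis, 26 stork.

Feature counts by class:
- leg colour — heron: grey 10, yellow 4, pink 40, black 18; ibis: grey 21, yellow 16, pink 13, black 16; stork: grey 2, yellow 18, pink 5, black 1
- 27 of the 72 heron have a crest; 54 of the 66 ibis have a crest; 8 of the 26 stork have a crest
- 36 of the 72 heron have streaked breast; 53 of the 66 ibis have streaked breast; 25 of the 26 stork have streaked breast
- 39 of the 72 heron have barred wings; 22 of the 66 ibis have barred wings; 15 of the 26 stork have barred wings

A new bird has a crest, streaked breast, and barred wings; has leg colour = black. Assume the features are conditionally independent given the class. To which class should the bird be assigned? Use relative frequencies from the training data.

heron: (72/164) × (18/72) × (27/72) × (36/72) × (39/72) ≈ 0.0111471
ibis: (66/164) × (16/66) × (54/66) × (53/66) × (22/66) ≈ 0.0213667
stork: (26/164) × (1/26) × (8/26) × (25/26) × (15/26) ≈ 0.00104078
Highest score → ibis.

ibis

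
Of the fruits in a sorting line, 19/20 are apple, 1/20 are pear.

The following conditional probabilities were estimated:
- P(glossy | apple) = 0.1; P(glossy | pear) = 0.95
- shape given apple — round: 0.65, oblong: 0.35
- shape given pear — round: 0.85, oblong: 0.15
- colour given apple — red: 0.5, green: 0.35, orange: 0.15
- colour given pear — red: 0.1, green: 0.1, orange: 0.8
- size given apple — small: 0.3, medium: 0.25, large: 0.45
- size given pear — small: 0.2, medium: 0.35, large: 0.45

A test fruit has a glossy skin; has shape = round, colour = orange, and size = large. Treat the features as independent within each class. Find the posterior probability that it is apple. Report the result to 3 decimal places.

0.223

apple: 0.95 × 0.1 × 0.65 × 0.15 × 0.45 = 0.004168125
pear: 0.05 × 0.95 × 0.85 × 0.8 × 0.45 = 0.014535
P(apple | x) = 0.004168125 / 0.018703125 ≈ 0.223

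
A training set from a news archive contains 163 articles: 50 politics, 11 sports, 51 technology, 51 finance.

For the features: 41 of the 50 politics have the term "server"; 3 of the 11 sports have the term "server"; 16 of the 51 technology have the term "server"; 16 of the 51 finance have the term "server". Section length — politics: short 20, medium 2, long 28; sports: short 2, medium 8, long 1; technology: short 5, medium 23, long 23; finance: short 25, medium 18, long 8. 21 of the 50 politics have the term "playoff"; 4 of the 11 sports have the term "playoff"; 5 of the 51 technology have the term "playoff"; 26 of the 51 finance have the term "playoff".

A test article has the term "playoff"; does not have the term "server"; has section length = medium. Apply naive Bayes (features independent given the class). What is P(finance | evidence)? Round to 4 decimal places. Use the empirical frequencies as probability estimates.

politics: (50/163) × (9/50) × (2/50) × (21/50) ≈ 0.000927607
sports: (11/163) × (8/11) × (8/11) × (4/11) ≈ 0.0129798
technology: (51/163) × (35/51) × (23/51) × (5/51) ≈ 0.00949375
finance: (51/163) × (35/51) × (18/51) × (26/51) ≈ 0.0386354
P(finance | x) = 0.0386354 / 0.062036557 ≈ 0.6228

0.6228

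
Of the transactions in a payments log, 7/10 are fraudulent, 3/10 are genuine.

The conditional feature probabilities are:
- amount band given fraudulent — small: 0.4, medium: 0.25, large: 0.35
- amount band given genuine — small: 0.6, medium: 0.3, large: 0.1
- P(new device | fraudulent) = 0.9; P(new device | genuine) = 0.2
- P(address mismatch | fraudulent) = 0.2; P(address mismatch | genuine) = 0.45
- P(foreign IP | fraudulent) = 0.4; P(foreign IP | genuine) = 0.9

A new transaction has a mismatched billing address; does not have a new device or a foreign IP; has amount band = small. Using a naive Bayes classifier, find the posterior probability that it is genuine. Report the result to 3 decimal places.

0.659

fraudulent: 0.7 × 0.4 × (1−0.9) × 0.2 × (1−0.4) = 0.00336
genuine: 0.3 × 0.6 × (1−0.2) × 0.45 × (1−0.9) = 0.00648
P(genuine | x) = 0.00648 / 0.00984 ≈ 0.659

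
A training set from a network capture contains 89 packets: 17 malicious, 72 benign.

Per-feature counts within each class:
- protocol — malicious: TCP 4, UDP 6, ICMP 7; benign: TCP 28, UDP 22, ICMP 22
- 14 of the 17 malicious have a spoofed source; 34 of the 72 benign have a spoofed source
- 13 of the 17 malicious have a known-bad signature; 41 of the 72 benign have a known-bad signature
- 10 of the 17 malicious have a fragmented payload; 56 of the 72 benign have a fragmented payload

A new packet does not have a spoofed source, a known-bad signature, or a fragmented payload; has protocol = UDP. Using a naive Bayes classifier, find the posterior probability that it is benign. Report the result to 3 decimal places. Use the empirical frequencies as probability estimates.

malicious: (17/89) × (6/17) × (3/17) × (4/17) × (7/17) ≈ 0.00115264
benign: (72/89) × (22/72) × (38/72) × (31/72) × (16/72) ≈ 0.0124825
P(benign | x) = 0.0124825 / 0.01363514 ≈ 0.915

0.915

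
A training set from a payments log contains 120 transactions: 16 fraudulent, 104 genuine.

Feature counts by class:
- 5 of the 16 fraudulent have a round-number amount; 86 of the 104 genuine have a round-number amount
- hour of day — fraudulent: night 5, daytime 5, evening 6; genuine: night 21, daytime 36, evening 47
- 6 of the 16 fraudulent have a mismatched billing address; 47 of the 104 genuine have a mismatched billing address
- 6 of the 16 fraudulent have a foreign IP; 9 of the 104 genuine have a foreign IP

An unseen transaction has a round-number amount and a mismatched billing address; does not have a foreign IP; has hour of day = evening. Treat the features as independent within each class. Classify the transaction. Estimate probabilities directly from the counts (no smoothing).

genuine

fraudulent: (16/120) × (5/16) × (6/16) × (6/16) × (10/16) = 0.003662109375
genuine: (104/120) × (86/104) × (47/104) × (47/104) × (95/104) ≈ 0.133702
Highest score → genuine.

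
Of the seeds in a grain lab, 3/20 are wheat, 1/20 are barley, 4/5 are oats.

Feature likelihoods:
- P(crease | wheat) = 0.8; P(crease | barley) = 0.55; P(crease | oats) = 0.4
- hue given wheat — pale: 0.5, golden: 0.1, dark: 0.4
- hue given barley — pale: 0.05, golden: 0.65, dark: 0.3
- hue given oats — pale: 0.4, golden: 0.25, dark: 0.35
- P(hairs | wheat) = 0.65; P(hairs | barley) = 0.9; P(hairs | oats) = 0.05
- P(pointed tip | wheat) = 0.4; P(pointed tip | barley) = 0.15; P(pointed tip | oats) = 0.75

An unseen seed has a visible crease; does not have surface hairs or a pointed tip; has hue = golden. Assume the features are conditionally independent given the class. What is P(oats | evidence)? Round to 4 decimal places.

wheat: 0.15 × 0.8 × 0.1 × (1−0.65) × (1−0.4) = 0.00252
barley: 0.05 × 0.55 × 0.65 × (1−0.9) × (1−0.15) = 0.001519375
oats: 0.8 × 0.4 × 0.25 × (1−0.05) × (1−0.75) = 0.019
P(oats | x) = 0.019 / 0.023039375 ≈ 0.8247

0.8247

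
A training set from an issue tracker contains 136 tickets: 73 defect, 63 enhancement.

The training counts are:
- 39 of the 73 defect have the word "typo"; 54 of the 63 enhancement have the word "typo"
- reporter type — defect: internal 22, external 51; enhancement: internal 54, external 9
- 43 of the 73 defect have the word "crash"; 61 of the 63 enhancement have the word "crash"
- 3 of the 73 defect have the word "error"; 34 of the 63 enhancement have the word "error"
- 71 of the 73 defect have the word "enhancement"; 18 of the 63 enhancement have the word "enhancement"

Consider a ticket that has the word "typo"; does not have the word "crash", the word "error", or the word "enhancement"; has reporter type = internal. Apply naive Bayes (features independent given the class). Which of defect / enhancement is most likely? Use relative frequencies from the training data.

enhancement

defect: (73/136) × (39/73) × (22/73) × (30/73) × (70/73) × (2/73) ≈ 0.000933053
enhancement: (63/136) × (54/63) × (54/63) × (2/63) × (29/63) × (45/63) ≈ 0.00355244
Highest score → enhancement.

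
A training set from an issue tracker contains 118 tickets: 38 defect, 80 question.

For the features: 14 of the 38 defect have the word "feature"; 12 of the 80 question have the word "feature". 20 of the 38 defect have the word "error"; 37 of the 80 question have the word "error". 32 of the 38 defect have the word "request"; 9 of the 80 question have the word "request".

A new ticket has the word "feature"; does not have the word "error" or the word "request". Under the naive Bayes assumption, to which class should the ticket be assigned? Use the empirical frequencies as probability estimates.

defect: (38/118) × (14/38) × (18/38) × (6/38) ≈ 0.00887366
question: (80/118) × (12/80) × (43/80) × (71/80) ≈ 0.0485117
Highest score → question.

question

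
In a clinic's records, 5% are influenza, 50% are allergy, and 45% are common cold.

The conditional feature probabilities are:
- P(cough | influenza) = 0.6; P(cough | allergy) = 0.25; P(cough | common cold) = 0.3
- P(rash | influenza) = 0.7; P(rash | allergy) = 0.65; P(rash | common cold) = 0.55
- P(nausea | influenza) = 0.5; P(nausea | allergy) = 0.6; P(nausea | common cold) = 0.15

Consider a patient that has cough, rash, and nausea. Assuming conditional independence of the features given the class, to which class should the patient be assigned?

allergy

influenza: 0.05 × 0.6 × 0.7 × 0.5 = 0.0105
allergy: 0.5 × 0.25 × 0.65 × 0.6 = 0.04875
common cold: 0.45 × 0.3 × 0.55 × 0.15 = 0.0111375
Highest score → allergy.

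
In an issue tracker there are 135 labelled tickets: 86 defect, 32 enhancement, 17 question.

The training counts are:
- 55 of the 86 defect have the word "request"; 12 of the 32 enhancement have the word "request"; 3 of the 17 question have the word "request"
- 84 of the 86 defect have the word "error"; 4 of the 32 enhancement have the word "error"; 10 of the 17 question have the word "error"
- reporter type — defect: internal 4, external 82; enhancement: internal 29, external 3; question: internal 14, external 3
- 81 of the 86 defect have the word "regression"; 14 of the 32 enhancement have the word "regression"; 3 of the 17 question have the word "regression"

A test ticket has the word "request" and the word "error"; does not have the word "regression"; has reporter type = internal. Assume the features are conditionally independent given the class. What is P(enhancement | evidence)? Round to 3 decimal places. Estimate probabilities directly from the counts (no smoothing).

defect: (86/135) × (55/86) × (84/86) × (4/86) × (5/86) ≈ 0.00107608
enhancement: (32/135) × (12/32) × (4/32) × (29/32) × (18/32) = 0.0056640625
question: (17/135) × (3/17) × (10/17) × (14/17) × (14/17) ≈ 0.00886537
P(enhancement | x) = 0.0056640625 / 0.0156055125 ≈ 0.363

0.363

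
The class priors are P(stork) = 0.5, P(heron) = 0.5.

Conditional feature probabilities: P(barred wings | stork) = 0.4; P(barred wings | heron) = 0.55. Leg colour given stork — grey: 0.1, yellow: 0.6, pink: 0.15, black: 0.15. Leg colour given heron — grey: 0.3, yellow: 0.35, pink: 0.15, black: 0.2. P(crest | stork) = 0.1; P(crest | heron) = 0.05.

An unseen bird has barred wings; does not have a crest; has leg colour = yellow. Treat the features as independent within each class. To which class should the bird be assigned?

stork

stork: 0.5 × 0.4 × 0.6 × (1−0.1) = 0.108
heron: 0.5 × 0.55 × 0.35 × (1−0.05) = 0.0914375
Highest score → stork.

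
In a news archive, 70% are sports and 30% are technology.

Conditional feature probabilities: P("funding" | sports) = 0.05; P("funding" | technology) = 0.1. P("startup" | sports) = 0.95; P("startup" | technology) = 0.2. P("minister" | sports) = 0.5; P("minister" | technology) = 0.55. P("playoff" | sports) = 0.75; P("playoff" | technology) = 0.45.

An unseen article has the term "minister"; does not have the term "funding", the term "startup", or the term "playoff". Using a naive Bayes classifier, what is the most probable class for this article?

sports: 0.7 × (1−0.05) × (1−0.95) × 0.5 × (1−0.75) = 0.00415625
technology: 0.3 × (1−0.1) × (1−0.2) × 0.55 × (1−0.45) = 0.06534
Highest score → technology.

technology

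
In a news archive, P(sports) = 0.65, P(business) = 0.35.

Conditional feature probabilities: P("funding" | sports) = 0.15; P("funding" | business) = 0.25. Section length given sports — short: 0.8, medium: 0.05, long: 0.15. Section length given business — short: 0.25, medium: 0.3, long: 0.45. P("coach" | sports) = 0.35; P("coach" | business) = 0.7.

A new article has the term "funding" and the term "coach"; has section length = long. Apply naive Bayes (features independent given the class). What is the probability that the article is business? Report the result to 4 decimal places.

sports: 0.65 × 0.15 × 0.15 × 0.35 = 0.00511875
business: 0.35 × 0.25 × 0.45 × 0.7 = 0.0275625
P(business | x) = 0.0275625 / 0.03268125 ≈ 0.8434

0.8434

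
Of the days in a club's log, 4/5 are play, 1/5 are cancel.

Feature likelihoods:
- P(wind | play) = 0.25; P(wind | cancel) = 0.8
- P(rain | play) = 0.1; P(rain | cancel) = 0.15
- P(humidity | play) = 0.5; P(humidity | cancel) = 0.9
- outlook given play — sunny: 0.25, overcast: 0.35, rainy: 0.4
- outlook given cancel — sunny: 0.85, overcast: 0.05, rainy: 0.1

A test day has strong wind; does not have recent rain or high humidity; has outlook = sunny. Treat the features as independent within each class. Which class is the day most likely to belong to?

play: 0.8 × 0.25 × (1−0.1) × (1−0.5) × 0.25 = 0.0225
cancel: 0.2 × 0.8 × (1−0.15) × (1−0.9) × 0.85 = 0.01156
Highest score → play.

play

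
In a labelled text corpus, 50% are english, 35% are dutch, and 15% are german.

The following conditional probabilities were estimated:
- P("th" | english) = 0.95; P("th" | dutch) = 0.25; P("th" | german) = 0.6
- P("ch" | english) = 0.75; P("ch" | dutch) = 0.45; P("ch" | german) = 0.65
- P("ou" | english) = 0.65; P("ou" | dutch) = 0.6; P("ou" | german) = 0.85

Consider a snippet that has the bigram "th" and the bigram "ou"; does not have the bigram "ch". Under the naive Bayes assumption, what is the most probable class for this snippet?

english: 0.5 × 0.95 × (1−0.75) × 0.65 = 0.0771875
dutch: 0.35 × 0.25 × (1−0.45) × 0.6 = 0.028875
german: 0.15 × 0.6 × (1−0.65) × 0.85 = 0.026775
Highest score → english.

english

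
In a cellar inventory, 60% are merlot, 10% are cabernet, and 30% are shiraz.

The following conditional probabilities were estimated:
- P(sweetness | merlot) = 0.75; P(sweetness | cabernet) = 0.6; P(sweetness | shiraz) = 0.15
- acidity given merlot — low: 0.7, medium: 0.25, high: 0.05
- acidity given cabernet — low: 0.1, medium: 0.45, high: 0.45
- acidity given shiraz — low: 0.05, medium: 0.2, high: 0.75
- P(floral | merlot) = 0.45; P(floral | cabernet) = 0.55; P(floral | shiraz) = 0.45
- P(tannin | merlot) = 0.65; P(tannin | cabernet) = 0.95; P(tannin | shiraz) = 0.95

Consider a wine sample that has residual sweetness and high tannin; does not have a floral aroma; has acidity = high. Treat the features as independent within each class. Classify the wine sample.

merlot: 0.6 × 0.75 × 0.05 × (1−0.45) × 0.65 = 0.00804375
cabernet: 0.1 × 0.6 × 0.45 × (1−0.55) × 0.95 = 0.0115425
shiraz: 0.3 × 0.15 × 0.75 × (1−0.45) × 0.95 = 0.017634375
Highest score → shiraz.

shiraz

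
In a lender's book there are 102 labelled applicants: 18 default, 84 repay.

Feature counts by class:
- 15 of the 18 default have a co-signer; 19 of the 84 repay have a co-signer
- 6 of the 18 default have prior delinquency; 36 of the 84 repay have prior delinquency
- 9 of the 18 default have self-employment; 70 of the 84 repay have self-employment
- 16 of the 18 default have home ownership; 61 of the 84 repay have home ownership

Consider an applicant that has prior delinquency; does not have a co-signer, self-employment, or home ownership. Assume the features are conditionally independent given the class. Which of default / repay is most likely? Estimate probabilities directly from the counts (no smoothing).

default: (18/102) × (3/18) × (6/18) × (9/18) × (2/18) ≈ 0.000544662
repay: (84/102) × (65/84) × (36/84) × (14/84) × (23/84) ≈ 0.0124633
Highest score → repay.

repay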